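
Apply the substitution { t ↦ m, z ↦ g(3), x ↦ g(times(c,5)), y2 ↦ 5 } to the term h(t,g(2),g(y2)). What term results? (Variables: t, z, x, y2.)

Replace each occurrence of t with m.
Replace each occurrence of y2 with 5.
Result: h(m,g(2),g(5)).

h(m,g(2),g(5))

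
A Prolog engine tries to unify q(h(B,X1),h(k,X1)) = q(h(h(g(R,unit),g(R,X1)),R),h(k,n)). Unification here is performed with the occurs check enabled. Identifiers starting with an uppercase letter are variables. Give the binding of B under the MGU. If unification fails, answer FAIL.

h(g(n,unit),g(n,n))

Decompose q/2: h(B,X1) = h(h(g(R,unit),g(R,X1)),R),  h(k,X1) = h(k,n).
Decompose h/2: B = h(g(R,unit),g(R,X1)),  X1 = R.
Bind B := h(g(R,unit),g(R,X1)); no other remaining equation mentions B.
Bind X1 := R; substituting into the remaining equation gives: h(k,R) = h(k,n). Substituting into the earlier binding gives B := h(g(R,unit),g(R,R)).
Decompose h/2: k = k,  R = n.
Delete trivial equation k = k.
Bind R := n. Substituting into the earlier bindings gives B := h(g(n,unit),g(n,n)), X1 := n.
MGU = { B = h(g(n,unit),g(n,n)), X1 = n, R = n }, so B = h(g(n,unit),g(n,n)).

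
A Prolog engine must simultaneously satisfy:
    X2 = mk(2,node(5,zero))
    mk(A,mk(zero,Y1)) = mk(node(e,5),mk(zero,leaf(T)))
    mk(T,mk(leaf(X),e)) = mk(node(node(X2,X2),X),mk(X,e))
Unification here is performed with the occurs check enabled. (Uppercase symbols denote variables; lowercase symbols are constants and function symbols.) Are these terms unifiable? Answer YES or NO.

Bind X2 := mk(2,node(5,zero)); substituting into the one remaining equation that mentions X2 gives: mk(T,mk(leaf(X),e)) = mk(node(node(mk(2,node(5,zero)),mk(2,node(5,zero))),X),mk(X,e)).
Decompose mk/2: A = node(e,5),  mk(zero,Y1) = mk(zero,leaf(T)).
Bind A := node(e,5); no other remaining equation mentions A.
Decompose mk/2: zero = zero,  Y1 = leaf(T).
Delete trivial equation zero = zero.
Bind Y1 := leaf(T); no other remaining equation mentions Y1.
Decompose mk/2: T = node(node(mk(2,node(5,zero)),mk(2,node(5,zero))),X),  mk(leaf(X),e) = mk(X,e).
Bind T := node(node(mk(2,node(5,zero)),mk(2,node(5,zero))),X); no other remaining equation mentions T. Substituting into the earlier binding gives Y1 := leaf(node(node(mk(2,node(5,zero)),mk(2,node(5,zero))),X)).
Decompose mk/2: leaf(X) = X,  e = e.
Occurs check fails: X occurs in leaf(X); the equation X = leaf(X) has no finite solution.

NO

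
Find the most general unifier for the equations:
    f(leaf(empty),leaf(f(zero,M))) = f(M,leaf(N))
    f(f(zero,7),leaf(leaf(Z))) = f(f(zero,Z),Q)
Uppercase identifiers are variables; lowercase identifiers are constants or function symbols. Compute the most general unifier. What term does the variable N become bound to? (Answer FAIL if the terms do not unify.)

f(zero,leaf(empty))

Decompose f/2: leaf(empty) = M,  leaf(f(zero,M)) = leaf(N).
Bind M := leaf(empty); substituting into the one remaining equation that mentions M gives: leaf(f(zero,leaf(empty))) = leaf(N).
Decompose leaf/1: f(zero,leaf(empty)) = N.
Bind N := f(zero,leaf(empty)); no other remaining equation mentions N.
Decompose f/2: f(zero,7) = f(zero,Z),  leaf(leaf(Z)) = Q.
Decompose f/2: zero = zero,  7 = Z.
Delete trivial equation zero = zero.
Bind Z := 7; substituting into the remaining equation gives: leaf(leaf(7)) = Q.
Bind Q := leaf(leaf(7)).
MGU = { M ↦ leaf(empty), N ↦ f(zero,leaf(empty)), Z ↦ 7, Q ↦ leaf(leaf(7)) }, so N ↦ f(zero,leaf(empty)).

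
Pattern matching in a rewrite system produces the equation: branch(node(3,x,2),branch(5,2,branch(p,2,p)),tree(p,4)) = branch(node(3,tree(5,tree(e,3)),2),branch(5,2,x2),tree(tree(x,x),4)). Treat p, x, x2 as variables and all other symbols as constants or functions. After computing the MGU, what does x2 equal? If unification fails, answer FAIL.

Decompose branch/3: node(3,x,2) = node(3,tree(5,tree(e,3)),2),  branch(5,2,branch(p,2,p)) = branch(5,2,x2),  tree(p,4) = tree(tree(x,x),4).
Decompose node/3: 3 = 3,  x = tree(5,tree(e,3)),  2 = 2.
Delete trivial equation 3 = 3.
Bind x := tree(5,tree(e,3)); substituting into the one remaining equation that mentions x gives: tree(p,4) = tree(tree(tree(5,tree(e,3)),tree(5,tree(e,3))),4).
Delete trivial equation 2 = 2.
Decompose branch/3: 5 = 5,  2 = 2,  branch(p,2,p) = x2.
Delete trivial equation 5 = 5.
Delete trivial equation 2 = 2.
Bind x2 := branch(p,2,p); no other remaining equation mentions x2.
Decompose tree/2: p = tree(tree(5,tree(e,3)),tree(5,tree(e,3))),  4 = 4.
Bind p := tree(tree(5,tree(e,3)),tree(5,tree(e,3))); no other remaining equation mentions p. Substituting into the earlier binding gives x2 := branch(tree(tree(5,tree(e,3)),tree(5,tree(e,3))),2,tree(tree(5,tree(e,3)),tree(5,tree(e,3)))).
Delete trivial equation 4 = 4.
MGU = { x ↦ tree(5,tree(e,3)), x2 ↦ branch(tree(tree(5,tree(e,3)),tree(5,tree(e,3))),2,tree(tree(5,tree(e,3)),tree(5,tree(e,3)))), p ↦ tree(tree(5,tree(e,3)),tree(5,tree(e,3))) }, so x2 ↦ branch(tree(tree(5,tree(e,3)),tree(5,tree(e,3))),2,tree(tree(5,tree(e,3)),tree(5,tree(e,3)))).

branch(tree(tree(5,tree(e,3)),tree(5,tree(e,3))),2,tree(tree(5,tree(e,3)),tree(5,tree(e,3))))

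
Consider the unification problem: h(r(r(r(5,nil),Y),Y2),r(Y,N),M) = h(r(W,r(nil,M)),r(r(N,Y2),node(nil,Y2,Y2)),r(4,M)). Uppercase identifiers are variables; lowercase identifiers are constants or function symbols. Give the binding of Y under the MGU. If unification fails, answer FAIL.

Decompose h/3: r(r(r(5,nil),Y),Y2) = r(W,r(nil,M)),  r(Y,N) = r(r(N,Y2),node(nil,Y2,Y2)),  M = r(4,M).
Decompose r/2: r(r(5,nil),Y) = W,  Y2 = r(nil,M).
Bind W := r(r(5,nil),Y); no other remaining equation mentions W.
Bind Y2 := r(nil,M); substituting into the one remaining equation that mentions Y2 gives: r(Y,N) = r(r(N,r(nil,M)),node(nil,r(nil,M),r(nil,M))).
Decompose r/2: Y = r(N,r(nil,M)),  N = node(nil,r(nil,M),r(nil,M)).
Bind Y := r(N,r(nil,M)); no other remaining equation mentions Y. Substituting into the earlier binding gives W := r(r(5,nil),r(N,r(nil,M))).
Bind N := node(nil,r(nil,M),r(nil,M)); no other remaining equation mentions N. Substituting into the earlier bindings gives W := r(r(5,nil),r(node(nil,r(nil,M),r(nil,M)),r(nil,M))), Y := r(node(nil,r(nil,M),r(nil,M)),r(nil,M)).
Occurs check fails: M occurs in r(4,M); the equation M = r(4,M) has no finite solution.

FAIL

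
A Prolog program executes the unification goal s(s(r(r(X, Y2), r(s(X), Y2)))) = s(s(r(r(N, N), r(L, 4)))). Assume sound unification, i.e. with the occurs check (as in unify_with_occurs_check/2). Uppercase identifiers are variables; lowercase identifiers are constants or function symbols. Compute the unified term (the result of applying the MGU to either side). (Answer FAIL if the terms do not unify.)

s(s(r(r(4, 4), r(s(4), 4))))

Decompose s/1: s(r(r(X, Y2), r(s(X), Y2))) = s(r(r(N, N), r(L, 4))).
Decompose s/1: r(r(X, Y2), r(s(X), Y2)) = r(r(N, N), r(L, 4)).
Decompose r/2: r(X, Y2) = r(N, N),  r(s(X), Y2) = r(L, 4).
Decompose r/2: X = N,  Y2 = N.
Bind X := N; substituting into the one remaining equation that mentions X gives: r(s(N), Y2) = r(L, 4).
Bind Y2 := N; substituting into the remaining equation gives: r(s(N), N) = r(L, 4).
Decompose r/2: s(N) = L,  N = 4.
Bind L := s(N); no other remaining equation mentions L.
Bind N := 4. Substituting into the earlier bindings gives X := 4, Y2 := 4, L := s(4).
Applying the MGU to either side gives s(s(r(r(4, 4), r(s(4), 4)))).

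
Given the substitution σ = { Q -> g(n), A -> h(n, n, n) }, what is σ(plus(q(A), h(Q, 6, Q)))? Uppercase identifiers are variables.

plus(q(h(n, n, n)), h(g(n), 6, g(n)))

Replace each occurrence of Q with g(n).
Replace each occurrence of A with h(n, n, n).
Result: plus(q(h(n, n, n)), h(g(n), 6, g(n))).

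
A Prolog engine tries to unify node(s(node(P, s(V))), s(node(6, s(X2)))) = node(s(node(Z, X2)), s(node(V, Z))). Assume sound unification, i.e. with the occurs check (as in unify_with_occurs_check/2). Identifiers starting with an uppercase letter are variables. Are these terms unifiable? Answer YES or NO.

YES

Decompose node/2: s(node(P, s(V))) = s(node(Z, X2)),  s(node(6, s(X2))) = s(node(V, Z)).
Decompose s/1: node(P, s(V)) = node(Z, X2).
Decompose node/2: P = Z,  s(V) = X2.
Bind P := Z; no other remaining equation mentions P.
Bind X2 := s(V); substituting into the remaining equation gives: s(node(6, s(s(V)))) = s(node(V, Z)).
Decompose s/1: node(6, s(s(V))) = node(V, Z).
Decompose node/2: 6 = V,  s(s(V)) = Z.
Bind V := 6; substituting into the remaining equation gives: s(s(6)) = Z. Substituting into the earlier binding gives X2 := s(6).
Bind Z := s(s(6)). Substituting into the earlier binding gives P := s(s(6)).
No equations remain and no clash or occurs-check failure arose, so a unifier exists.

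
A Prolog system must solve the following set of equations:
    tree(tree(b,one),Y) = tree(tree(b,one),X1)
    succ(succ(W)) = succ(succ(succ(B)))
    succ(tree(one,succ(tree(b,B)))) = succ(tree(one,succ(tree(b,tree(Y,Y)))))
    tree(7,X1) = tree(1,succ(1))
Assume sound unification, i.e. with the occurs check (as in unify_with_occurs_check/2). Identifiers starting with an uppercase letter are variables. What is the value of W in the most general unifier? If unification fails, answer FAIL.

FAIL

Decompose tree/2: tree(b,one) = tree(b,one),  Y = X1.
Delete trivial equation tree(b,one) = tree(b,one).
Bind Y := X1; substituting into the one remaining equation that mentions Y gives: succ(tree(one,succ(tree(b,B)))) = succ(tree(one,succ(tree(b,tree(X1,X1))))).
Decompose succ/1: succ(W) = succ(succ(B)).
Decompose succ/1: W = succ(B).
Bind W := succ(B); no other remaining equation mentions W.
Decompose succ/1: tree(one,succ(tree(b,B))) = tree(one,succ(tree(b,tree(X1,X1)))).
Decompose tree/2: one = one,  succ(tree(b,B)) = succ(tree(b,tree(X1,X1))).
Delete trivial equation one = one.
Decompose succ/1: tree(b,B) = tree(b,tree(X1,X1)).
Decompose tree/2: b = b,  B = tree(X1,X1).
Delete trivial equation b = b.
Bind B := tree(X1,X1); no other remaining equation mentions B. Substituting into the earlier binding gives W := succ(tree(X1,X1)).
Decompose tree/2: 7 = 1,  X1 = succ(1).
Clash: constants 7 and 1 differ; no unifier exists.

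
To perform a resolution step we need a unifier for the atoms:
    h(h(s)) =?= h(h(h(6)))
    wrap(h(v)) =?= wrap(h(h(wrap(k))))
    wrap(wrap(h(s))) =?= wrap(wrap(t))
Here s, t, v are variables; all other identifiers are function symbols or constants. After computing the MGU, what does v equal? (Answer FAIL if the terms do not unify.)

Decompose h/1: h(s) =?= h(h(6)).
Decompose h/1: s =?= h(6).
Bind s := h(6); substituting into the one remaining equation that mentions s gives: wrap(wrap(h(h(6)))) =?= wrap(wrap(t)).
Decompose wrap/1: h(v) =?= h(h(wrap(k))).
Decompose h/1: v =?= h(wrap(k)).
Bind v := h(wrap(k)); no other remaining equation mentions v.
Decompose wrap/1: wrap(h(h(6))) =?= wrap(t).
Decompose wrap/1: h(h(6)) =?= t.
Bind t := h(h(6)).
MGU = { s ↦ h(6), v ↦ h(wrap(k)), t ↦ h(h(6)) }, so v ↦ h(wrap(k)).

h(wrap(k))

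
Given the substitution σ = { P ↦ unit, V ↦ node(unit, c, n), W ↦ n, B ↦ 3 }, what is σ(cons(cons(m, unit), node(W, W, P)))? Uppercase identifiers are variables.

Replace each occurrence of P with unit.
Replace each occurrence of W with n.
Result: cons(cons(m, unit), node(n, n, unit)).

cons(cons(m, unit), node(n, n, unit))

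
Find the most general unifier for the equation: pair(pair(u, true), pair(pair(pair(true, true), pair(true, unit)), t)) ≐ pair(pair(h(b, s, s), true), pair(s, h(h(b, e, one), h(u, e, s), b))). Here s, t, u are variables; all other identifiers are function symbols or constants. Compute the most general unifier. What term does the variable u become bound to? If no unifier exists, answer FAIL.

Decompose pair/2: pair(u, true) ≐ pair(h(b, s, s), true),  pair(pair(pair(true, true), pair(true, unit)), t) ≐ pair(s, h(h(b, e, one), h(u, e, s), b)).
Decompose pair/2: u ≐ h(b, s, s),  true ≐ true.
Bind u := h(b, s, s); substituting into the one remaining equation that mentions u gives: pair(pair(pair(true, true), pair(true, unit)), t) ≐ pair(s, h(h(b, e, one), h(h(b, s, s), e, s), b)).
Delete trivial equation true ≐ true.
Decompose pair/2: pair(pair(true, true), pair(true, unit)) ≐ s,  t ≐ h(h(b, e, one), h(h(b, s, s), e, s), b).
Bind s := pair(pair(true, true), pair(true, unit)); substituting into the remaining equation gives: t ≐ h(h(b, e, one), h(h(b, pair(pair(true, true), pair(true, unit)), pair(pair(true, true), pair(true, unit))), e, pair(pair(true, true), pair(true, unit))), b). Substituting into the earlier binding gives u := h(b, pair(pair(true, true), pair(true, unit)), pair(pair(true, true), pair(true, unit))).
Bind t := h(h(b, e, one), h(h(b, pair(pair(true, true), pair(true, unit)), pair(pair(true, true), pair(true, unit))), e, pair(pair(true, true), pair(true, unit))), b).
MGU = { u := h(b, pair(pair(true, true), pair(true, unit)), pair(pair(true, true), pair(true, unit))), s := pair(pair(true, true), pair(true, unit)), t := h(h(b, e, one), h(h(b, pair(pair(true, true), pair(true, unit)), pair(pair(true, true), pair(true, unit))), e, pair(pair(true, true), pair(true, unit))), b) }, so u := h(b, pair(pair(true, true), pair(true, unit)), pair(pair(true, true), pair(true, unit))).

h(b, pair(pair(true, true), pair(true, unit)), pair(pair(true, true), pair(true, unit)))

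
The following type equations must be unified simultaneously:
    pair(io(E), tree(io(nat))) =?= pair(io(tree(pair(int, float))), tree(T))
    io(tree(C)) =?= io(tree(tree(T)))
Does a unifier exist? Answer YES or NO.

YES

Decompose pair/2: io(E) =?= io(tree(pair(int, float))),  tree(io(nat)) =?= tree(T).
Decompose io/1: E =?= tree(pair(int, float)).
Bind E := tree(pair(int, float)); no other remaining equation mentions E.
Decompose tree/1: io(nat) =?= T.
Bind T := io(nat); substituting into the remaining equation gives: io(tree(C)) =?= io(tree(tree(io(nat)))).
Decompose io/1: tree(C) =?= tree(tree(io(nat))).
Decompose tree/1: C =?= tree(io(nat)).
Bind C := tree(io(nat)).
No equations remain and no clash or occurs-check failure arose, so a unifier exists.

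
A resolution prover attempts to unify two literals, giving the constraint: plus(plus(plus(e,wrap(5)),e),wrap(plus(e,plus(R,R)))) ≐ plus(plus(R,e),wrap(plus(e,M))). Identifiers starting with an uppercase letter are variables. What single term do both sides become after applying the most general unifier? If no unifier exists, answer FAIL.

Decompose plus/2: plus(plus(e,wrap(5)),e) ≐ plus(R,e),  wrap(plus(e,plus(R,R))) ≐ wrap(plus(e,M)).
Decompose plus/2: plus(e,wrap(5)) ≐ R,  e ≐ e.
Bind R := plus(e,wrap(5)); substituting into the one remaining equation that mentions R gives: wrap(plus(e,plus(plus(e,wrap(5)),plus(e,wrap(5))))) ≐ wrap(plus(e,M)).
Delete trivial equation e ≐ e.
Decompose wrap/1: plus(e,plus(plus(e,wrap(5)),plus(e,wrap(5)))) ≐ plus(e,M).
Decompose plus/2: e ≐ e,  plus(plus(e,wrap(5)),plus(e,wrap(5))) ≐ M.
Delete trivial equation e ≐ e.
Bind M := plus(plus(e,wrap(5)),plus(e,wrap(5))).
Applying the MGU to either side gives plus(plus(plus(e,wrap(5)),e),wrap(plus(e,plus(plus(e,wrap(5)),plus(e,wrap(5)))))).

plus(plus(plus(e,wrap(5)),e),wrap(plus(e,plus(plus(e,wrap(5)),plus(e,wrap(5))))))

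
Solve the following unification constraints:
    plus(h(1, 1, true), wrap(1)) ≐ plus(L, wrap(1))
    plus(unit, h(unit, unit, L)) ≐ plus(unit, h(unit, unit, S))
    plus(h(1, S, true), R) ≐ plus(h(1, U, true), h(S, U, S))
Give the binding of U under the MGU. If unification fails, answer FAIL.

Decompose plus/2: h(1, 1, true) ≐ L,  wrap(1) ≐ wrap(1).
Bind L := h(1, 1, true); substituting into the one remaining equation that mentions L gives: plus(unit, h(unit, unit, h(1, 1, true))) ≐ plus(unit, h(unit, unit, S)).
Delete trivial equation wrap(1) ≐ wrap(1).
Decompose plus/2: unit ≐ unit,  h(unit, unit, h(1, 1, true)) ≐ h(unit, unit, S).
Delete trivial equation unit ≐ unit.
Decompose h/3: unit ≐ unit,  unit ≐ unit,  h(1, 1, true) ≐ S.
Delete trivial equation unit ≐ unit.
Delete trivial equation unit ≐ unit.
Bind S := h(1, 1, true); substituting into the remaining equation gives: plus(h(1, h(1, 1, true), true), R) ≐ plus(h(1, U, true), h(h(1, 1, true), U, h(1, 1, true))).
Decompose plus/2: h(1, h(1, 1, true), true) ≐ h(1, U, true),  R ≐ h(h(1, 1, true), U, h(1, 1, true)).
Decompose h/3: 1 ≐ 1,  h(1, 1, true) ≐ U,  true ≐ true.
Delete trivial equation 1 ≐ 1.
Bind U := h(1, 1, true); substituting into the one remaining equation that mentions U gives: R ≐ h(h(1, 1, true), h(1, 1, true), h(1, 1, true)).
Delete trivial equation true ≐ true.
Bind R := h(h(1, 1, true), h(1, 1, true), h(1, 1, true)).
MGU = { L ↦ h(1, 1, true), S ↦ h(1, 1, true), U ↦ h(1, 1, true), R ↦ h(h(1, 1, true), h(1, 1, true), h(1, 1, true)) }, so U ↦ h(1, 1, true).

h(1, 1, true)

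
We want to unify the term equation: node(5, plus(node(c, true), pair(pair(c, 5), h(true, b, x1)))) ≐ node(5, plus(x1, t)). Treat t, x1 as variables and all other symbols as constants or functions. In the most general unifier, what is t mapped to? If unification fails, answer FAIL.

Decompose node/2: 5 ≐ 5,  plus(node(c, true), pair(pair(c, 5), h(true, b, x1))) ≐ plus(x1, t).
Delete trivial equation 5 ≐ 5.
Decompose plus/2: node(c, true) ≐ x1,  pair(pair(c, 5), h(true, b, x1)) ≐ t.
Bind x1 := node(c, true); substituting into the remaining equation gives: pair(pair(c, 5), h(true, b, node(c, true))) ≐ t.
Bind t := pair(pair(c, 5), h(true, b, node(c, true))).
MGU = { x1 ↦ node(c, true), t ↦ pair(pair(c, 5), h(true, b, node(c, true))) }, so t ↦ pair(pair(c, 5), h(true, b, node(c, true))).

pair(pair(c, 5), h(true, b, node(c, true)))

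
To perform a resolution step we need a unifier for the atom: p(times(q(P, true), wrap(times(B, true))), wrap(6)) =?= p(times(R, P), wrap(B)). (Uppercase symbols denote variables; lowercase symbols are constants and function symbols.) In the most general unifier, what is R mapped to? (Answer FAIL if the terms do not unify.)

Decompose p/2: times(q(P, true), wrap(times(B, true))) =?= times(R, P),  wrap(6) =?= wrap(B).
Decompose times/2: q(P, true) =?= R,  wrap(times(B, true)) =?= P.
Bind R := q(P, true); no other remaining equation mentions R.
Bind P := wrap(times(B, true)); no other remaining equation mentions P. Substituting into the earlier binding gives R := q(wrap(times(B, true)), true).
Decompose wrap/1: 6 =?= B.
Bind B := 6. Substituting into the earlier bindings gives R := q(wrap(times(6, true)), true), P := wrap(times(6, true)).
MGU = { R ↦ q(wrap(times(6, true)), true), P ↦ wrap(times(6, true)), B ↦ 6 }, so R ↦ q(wrap(times(6, true)), true).

q(wrap(times(6, true)), true)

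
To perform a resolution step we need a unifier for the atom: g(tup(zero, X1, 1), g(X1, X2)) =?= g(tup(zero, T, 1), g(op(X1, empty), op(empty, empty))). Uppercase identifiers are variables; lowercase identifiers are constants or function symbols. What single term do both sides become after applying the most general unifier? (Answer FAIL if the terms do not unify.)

Decompose g/2: tup(zero, X1, 1) =?= tup(zero, T, 1),  g(X1, X2) =?= g(op(X1, empty), op(empty, empty)).
Decompose tup/3: zero =?= zero,  X1 =?= T,  1 =?= 1.
Delete trivial equation zero =?= zero.
Bind X1 := T; substituting into the one remaining equation that mentions X1 gives: g(T, X2) =?= g(op(T, empty), op(empty, empty)).
Delete trivial equation 1 =?= 1.
Decompose g/2: T =?= op(T, empty),  X2 =?= op(empty, empty).
Occurs check fails: T occurs in op(T, empty); the equation T =?= op(T, empty) has no finite solution.

FAIL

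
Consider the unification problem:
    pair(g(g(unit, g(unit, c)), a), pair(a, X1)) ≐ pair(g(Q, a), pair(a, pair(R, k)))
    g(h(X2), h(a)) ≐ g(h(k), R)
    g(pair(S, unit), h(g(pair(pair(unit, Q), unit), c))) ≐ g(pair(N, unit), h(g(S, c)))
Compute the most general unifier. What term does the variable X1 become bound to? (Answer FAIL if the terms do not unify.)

Decompose pair/2: g(g(unit, g(unit, c)), a) ≐ g(Q, a),  pair(a, X1) ≐ pair(a, pair(R, k)).
Decompose g/2: g(unit, g(unit, c)) ≐ Q,  a ≐ a.
Bind Q := g(unit, g(unit, c)); substituting into the one remaining equation that mentions Q gives: g(pair(S, unit), h(g(pair(pair(unit, g(unit, g(unit, c))), unit), c))) ≐ g(pair(N, unit), h(g(S, c))).
Delete trivial equation a ≐ a.
Decompose pair/2: a ≐ a,  X1 ≐ pair(R, k).
Delete trivial equation a ≐ a.
Bind X1 := pair(R, k); no other remaining equation mentions X1.
Decompose g/2: h(X2) ≐ h(k),  h(a) ≐ R.
Decompose h/1: X2 ≐ k.
Bind X2 := k; no other remaining equation mentions X2.
Bind R := h(a); no other remaining equation mentions R. Substituting into the earlier binding gives X1 := pair(h(a), k).
Decompose g/2: pair(S, unit) ≐ pair(N, unit),  h(g(pair(pair(unit, g(unit, g(unit, c))), unit), c)) ≐ h(g(S, c)).
Decompose pair/2: S ≐ N,  unit ≐ unit.
Bind S := N; substituting into the one remaining equation that mentions S gives: h(g(pair(pair(unit, g(unit, g(unit, c))), unit), c)) ≐ h(g(N, c)).
Delete trivial equation unit ≐ unit.
Decompose h/1: g(pair(pair(unit, g(unit, g(unit, c))), unit), c) ≐ g(N, c).
Decompose g/2: pair(pair(unit, g(unit, g(unit, c))), unit) ≐ N,  c ≐ c.
Bind N := pair(pair(unit, g(unit, g(unit, c))), unit); no other remaining equation mentions N. Substituting into the earlier binding gives S := pair(pair(unit, g(unit, g(unit, c))), unit).
Delete trivial equation c ≐ c.
MGU = { Q := g(unit, g(unit, c)), X1 := pair(h(a), k), X2 := k, R := h(a), S := pair(pair(unit, g(unit, g(unit, c))), unit), N := pair(pair(unit, g(unit, g(unit, c))), unit) }, so X1 := pair(h(a), k).

pair(h(a), k)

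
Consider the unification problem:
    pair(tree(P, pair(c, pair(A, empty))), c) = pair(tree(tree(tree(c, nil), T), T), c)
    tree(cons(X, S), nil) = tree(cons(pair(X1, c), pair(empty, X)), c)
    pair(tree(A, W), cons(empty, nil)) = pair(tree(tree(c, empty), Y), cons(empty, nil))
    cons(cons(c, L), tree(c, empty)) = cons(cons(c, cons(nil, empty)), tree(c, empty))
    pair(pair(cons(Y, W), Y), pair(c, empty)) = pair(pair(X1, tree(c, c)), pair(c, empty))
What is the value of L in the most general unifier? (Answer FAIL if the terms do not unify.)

FAIL

Decompose pair/2: tree(P, pair(c, pair(A, empty))) = tree(tree(tree(c, nil), T), T),  c = c.
Decompose tree/2: P = tree(tree(c, nil), T),  pair(c, pair(A, empty)) = T.
Bind P := tree(tree(c, nil), T); no other remaining equation mentions P.
Bind T := pair(c, pair(A, empty)); no other remaining equation mentions T. Substituting into the earlier binding gives P := tree(tree(c, nil), pair(c, pair(A, empty))).
Delete trivial equation c = c.
Decompose tree/2: cons(X, S) = cons(pair(X1, c), pair(empty, X)),  nil = c.
Decompose cons/2: X = pair(X1, c),  S = pair(empty, X).
Bind X := pair(X1, c); substituting into the one remaining equation that mentions X gives: S = pair(empty, pair(X1, c)).
Bind S := pair(empty, pair(X1, c)); no other remaining equation mentions S.
Clash: constants nil and c differ; no unifier exists.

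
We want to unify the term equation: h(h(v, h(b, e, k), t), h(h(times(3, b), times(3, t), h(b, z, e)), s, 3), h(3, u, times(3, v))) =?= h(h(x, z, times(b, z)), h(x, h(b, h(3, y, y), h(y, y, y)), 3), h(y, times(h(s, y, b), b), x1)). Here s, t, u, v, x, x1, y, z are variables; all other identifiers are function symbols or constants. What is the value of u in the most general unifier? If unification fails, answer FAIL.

times(h(h(b, h(3, 3, 3), h(3, 3, 3)), 3, b), b)

Decompose h/3: h(v, h(b, e, k), t) =?= h(x, z, times(b, z)),  h(h(times(3, b), times(3, t), h(b, z, e)), s, 3) =?= h(x, h(b, h(3, y, y), h(y, y, y)), 3),  h(3, u, times(3, v)) =?= h(y, times(h(s, y, b), b), x1).
Decompose h/3: v =?= x,  h(b, e, k) =?= z,  t =?= times(b, z).
Bind v := x; substituting into the one remaining equation that mentions v gives: h(3, u, times(3, x)) =?= h(y, times(h(s, y, b), b), x1).
Bind z := h(b, e, k); substituting into the 2 remaining equations that mention z gives: t =?= times(b, h(b, e, k)),  h(h(times(3, b), times(3, t), h(b, h(b, e, k), e)), s, 3) =?= h(x, h(b, h(3, y, y), h(y, y, y)), 3).
Bind t := times(b, h(b, e, k)); substituting into the one remaining equation that mentions t gives: h(h(times(3, b), times(3, times(b, h(b, e, k))), h(b, h(b, e, k), e)), s, 3) =?= h(x, h(b, h(3, y, y), h(y, y, y)), 3).
Decompose h/3: h(times(3, b), times(3, times(b, h(b, e, k))), h(b, h(b, e, k), e)) =?= x,  s =?= h(b, h(3, y, y), h(y, y, y)),  3 =?= 3.
Bind x := h(times(3, b), times(3, times(b, h(b, e, k))), h(b, h(b, e, k), e)); substituting into the one remaining equation that mentions x gives: h(3, u, times(3, h(times(3, b), times(3, times(b, h(b, e, k))), h(b, h(b, e, k), e)))) =?= h(y, times(h(s, y, b), b), x1). Substituting into the earlier binding gives v := h(times(3, b), times(3, times(b, h(b, e, k))), h(b, h(b, e, k), e)).
Bind s := h(b, h(3, y, y), h(y, y, y)); substituting into the one remaining equation that mentions s gives: h(3, u, times(3, h(times(3, b), times(3, times(b, h(b, e, k))), h(b, h(b, e, k), e)))) =?= h(y, times(h(h(b, h(3, y, y), h(y, y, y)), y, b), b), x1).
Delete trivial equation 3 =?= 3.
Decompose h/3: 3 =?= y,  u =?= times(h(h(b, h(3, y, y), h(y, y, y)), y, b), b),  times(3, h(times(3, b), times(3, times(b, h(b, e, k))), h(b, h(b, e, k), e))) =?= x1.
Bind y := 3; substituting into the one remaining equation that mentions y gives: u =?= times(h(h(b, h(3, 3, 3), h(3, 3, 3)), 3, b), b). Substituting into the earlier binding gives s := h(b, h(3, 3, 3), h(3, 3, 3)).
Bind u := times(h(h(b, h(3, 3, 3), h(3, 3, 3)), 3, b), b); no other remaining equation mentions u.
Bind x1 := times(3, h(times(3, b), times(3, times(b, h(b, e, k))), h(b, h(b, e, k), e))).
MGU = { v -> h(times(3, b), times(3, times(b, h(b, e, k))), h(b, h(b, e, k), e)), z -> h(b, e, k), t -> times(b, h(b, e, k)), x -> h(times(3, b), times(3, times(b, h(b, e, k))), h(b, h(b, e, k), e)), s -> h(b, h(3, 3, 3), h(3, 3, 3)), y -> 3, u -> times(h(h(b, h(3, 3, 3), h(3, 3, 3)), 3, b), b), x1 -> times(3, h(times(3, b), times(3, times(b, h(b, e, k))), h(b, h(b, e, k), e))) }, so u -> times(h(h(b, h(3, 3, 3), h(3, 3, 3)), 3, b), b).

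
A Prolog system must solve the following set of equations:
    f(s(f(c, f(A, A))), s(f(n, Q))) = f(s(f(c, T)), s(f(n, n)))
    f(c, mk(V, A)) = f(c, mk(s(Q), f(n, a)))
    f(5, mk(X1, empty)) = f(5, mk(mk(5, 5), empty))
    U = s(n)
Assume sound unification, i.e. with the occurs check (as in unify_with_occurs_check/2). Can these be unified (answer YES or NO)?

Decompose f/2: s(f(c, f(A, A))) = s(f(c, T)),  s(f(n, Q)) = s(f(n, n)).
Decompose s/1: f(c, f(A, A)) = f(c, T).
Decompose f/2: c = c,  f(A, A) = T.
Delete trivial equation c = c.
Bind T := f(A, A); no other remaining equation mentions T.
Decompose s/1: f(n, Q) = f(n, n).
Decompose f/2: n = n,  Q = n.
Delete trivial equation n = n.
Bind Q := n; substituting into the one remaining equation that mentions Q gives: f(c, mk(V, A)) = f(c, mk(s(n), f(n, a))).
Decompose f/2: c = c,  mk(V, A) = mk(s(n), f(n, a)).
Delete trivial equation c = c.
Decompose mk/2: V = s(n),  A = f(n, a).
Bind V := s(n); no other remaining equation mentions V.
Bind A := f(n, a); no other remaining equation mentions A. Substituting into the earlier binding gives T := f(f(n, a), f(n, a)).
Decompose f/2: 5 = 5,  mk(X1, empty) = mk(mk(5, 5), empty).
Delete trivial equation 5 = 5.
Decompose mk/2: X1 = mk(5, 5),  empty = empty.
Bind X1 := mk(5, 5); no other remaining equation mentions X1.
Delete trivial equation empty = empty.
Bind U := s(n).
No equations remain and no clash or occurs-check failure arose, so a unifier exists.

YES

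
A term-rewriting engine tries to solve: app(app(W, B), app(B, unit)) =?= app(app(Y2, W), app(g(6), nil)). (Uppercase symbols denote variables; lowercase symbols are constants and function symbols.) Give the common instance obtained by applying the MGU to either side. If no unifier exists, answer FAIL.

Decompose app/2: app(W, B) =?= app(Y2, W),  app(B, unit) =?= app(g(6), nil).
Decompose app/2: W =?= Y2,  B =?= W.
Bind W := Y2; substituting into the one remaining equation that mentions W gives: B =?= Y2.
Bind B := Y2; substituting into the remaining equation gives: app(Y2, unit) =?= app(g(6), nil).
Decompose app/2: Y2 =?= g(6),  unit =?= nil.
Bind Y2 := g(6); no other remaining equation mentions Y2. Substituting into the earlier bindings gives W := g(6), B := g(6).
Clash: constants unit and nil differ; no unifier exists.

FAIL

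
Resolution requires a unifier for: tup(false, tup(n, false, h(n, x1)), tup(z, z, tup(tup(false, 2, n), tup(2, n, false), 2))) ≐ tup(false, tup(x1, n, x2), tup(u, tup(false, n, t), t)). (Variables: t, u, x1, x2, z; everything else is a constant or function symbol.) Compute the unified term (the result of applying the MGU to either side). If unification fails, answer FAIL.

FAIL

Decompose tup/3: false ≐ false,  tup(n, false, h(n, x1)) ≐ tup(x1, n, x2),  tup(z, z, tup(tup(false, 2, n), tup(2, n, false), 2)) ≐ tup(u, tup(false, n, t), t).
Delete trivial equation false ≐ false.
Decompose tup/3: n ≐ x1,  false ≐ n,  h(n, x1) ≐ x2.
Bind x1 := n; substituting into the one remaining equation that mentions x1 gives: h(n, n) ≐ x2.
Clash: constants false and n differ; no unifier exists.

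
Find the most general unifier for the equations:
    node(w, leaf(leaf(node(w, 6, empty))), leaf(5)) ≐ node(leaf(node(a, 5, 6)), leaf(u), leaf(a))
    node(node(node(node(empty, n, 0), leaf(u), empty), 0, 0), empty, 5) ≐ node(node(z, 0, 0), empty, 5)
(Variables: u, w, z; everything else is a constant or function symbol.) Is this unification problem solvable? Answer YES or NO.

NO

Decompose node/3: w ≐ leaf(node(a, 5, 6)),  leaf(leaf(node(w, 6, empty))) ≐ leaf(u),  leaf(5) ≐ leaf(a).
Bind w := leaf(node(a, 5, 6)); substituting into the one remaining equation that mentions w gives: leaf(leaf(node(leaf(node(a, 5, 6)), 6, empty))) ≐ leaf(u).
Decompose leaf/1: leaf(node(leaf(node(a, 5, 6)), 6, empty)) ≐ u.
Bind u := leaf(node(leaf(node(a, 5, 6)), 6, empty)); substituting into the one remaining equation that mentions u gives: node(node(node(node(empty, n, 0), leaf(leaf(node(leaf(node(a, 5, 6)), 6, empty))), empty), 0, 0), empty, 5) ≐ node(node(z, 0, 0), empty, 5).
Decompose leaf/1: 5 ≐ a.
Clash: constants 5 and a differ; no unifier exists.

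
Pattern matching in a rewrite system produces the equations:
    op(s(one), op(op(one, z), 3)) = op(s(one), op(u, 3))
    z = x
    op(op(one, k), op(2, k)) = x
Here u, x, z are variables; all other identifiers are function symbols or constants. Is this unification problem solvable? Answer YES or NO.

Decompose op/2: s(one) = s(one),  op(op(one, z), 3) = op(u, 3).
Delete trivial equation s(one) = s(one).
Decompose op/2: op(one, z) = u,  3 = 3.
Bind u := op(one, z); no other remaining equation mentions u.
Delete trivial equation 3 = 3.
Bind z := x; no other remaining equation mentions z. Substituting into the earlier binding gives u := op(one, x).
Bind x := op(op(one, k), op(2, k)). Substituting into the earlier bindings gives u := op(one, op(op(one, k), op(2, k))), z := op(op(one, k), op(2, k)).
No equations remain and no clash or occurs-check failure arose, so a unifier exists.

YES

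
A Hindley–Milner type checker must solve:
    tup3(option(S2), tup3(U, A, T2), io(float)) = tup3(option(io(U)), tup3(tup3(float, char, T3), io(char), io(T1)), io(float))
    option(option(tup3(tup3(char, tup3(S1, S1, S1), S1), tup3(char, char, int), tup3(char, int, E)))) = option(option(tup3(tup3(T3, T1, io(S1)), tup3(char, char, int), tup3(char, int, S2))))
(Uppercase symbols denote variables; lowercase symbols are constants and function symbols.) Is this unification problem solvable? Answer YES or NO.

Decompose tup3/3: option(S2) = option(io(U)),  tup3(U, A, T2) = tup3(tup3(float, char, T3), io(char), io(T1)),  io(float) = io(float).
Decompose option/1: S2 = io(U).
Bind S2 := io(U); substituting into the one remaining equation that mentions S2 gives: option(option(tup3(tup3(char, tup3(S1, S1, S1), S1), tup3(char, char, int), tup3(char, int, E)))) = option(option(tup3(tup3(T3, T1, io(S1)), tup3(char, char, int), tup3(char, int, io(U))))).
Decompose tup3/3: U = tup3(float, char, T3),  A = io(char),  T2 = io(T1).
Bind U := tup3(float, char, T3); substituting into the one remaining equation that mentions U gives: option(option(tup3(tup3(char, tup3(S1, S1, S1), S1), tup3(char, char, int), tup3(char, int, E)))) = option(option(tup3(tup3(T3, T1, io(S1)), tup3(char, char, int), tup3(char, int, io(tup3(float, char, T3)))))). Substituting into the earlier binding gives S2 := io(tup3(float, char, T3)).
Bind A := io(char); no other remaining equation mentions A.
Bind T2 := io(T1); no other remaining equation mentions T2.
Delete trivial equation io(float) = io(float).
Decompose option/1: option(tup3(tup3(char, tup3(S1, S1, S1), S1), tup3(char, char, int), tup3(char, int, E))) = option(tup3(tup3(T3, T1, io(S1)), tup3(char, char, int), tup3(char, int, io(tup3(float, char, T3))))).
Decompose option/1: tup3(tup3(char, tup3(S1, S1, S1), S1), tup3(char, char, int), tup3(char, int, E)) = tup3(tup3(T3, T1, io(S1)), tup3(char, char, int), tup3(char, int, io(tup3(float, char, T3)))).
Decompose tup3/3: tup3(char, tup3(S1, S1, S1), S1) = tup3(T3, T1, io(S1)),  tup3(char, char, int) = tup3(char, char, int),  tup3(char, int, E) = tup3(char, int, io(tup3(float, char, T3))).
Decompose tup3/3: char = T3,  tup3(S1, S1, S1) = T1,  S1 = io(S1).
Bind T3 := char; substituting into the one remaining equation that mentions T3 gives: tup3(char, int, E) = tup3(char, int, io(tup3(float, char, char))). Substituting into the earlier bindings gives S2 := io(tup3(float, char, char)), U := tup3(float, char, char).
Bind T1 := tup3(S1, S1, S1); no other remaining equation mentions T1. Substituting into the earlier binding gives T2 := io(tup3(S1, S1, S1)).
Occurs check fails: S1 occurs in io(S1); the equation S1 = io(S1) has no finite solution.

NO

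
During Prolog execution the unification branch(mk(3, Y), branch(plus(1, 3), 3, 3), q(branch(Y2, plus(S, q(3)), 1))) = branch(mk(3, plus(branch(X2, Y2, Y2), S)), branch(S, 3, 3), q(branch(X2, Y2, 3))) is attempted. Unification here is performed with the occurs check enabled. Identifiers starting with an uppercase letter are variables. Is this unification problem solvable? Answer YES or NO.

Decompose branch/3: mk(3, Y) = mk(3, plus(branch(X2, Y2, Y2), S)),  branch(plus(1, 3), 3, 3) = branch(S, 3, 3),  q(branch(Y2, plus(S, q(3)), 1)) = q(branch(X2, Y2, 3)).
Decompose mk/2: 3 = 3,  Y = plus(branch(X2, Y2, Y2), S).
Delete trivial equation 3 = 3.
Bind Y := plus(branch(X2, Y2, Y2), S); no other remaining equation mentions Y.
Decompose branch/3: plus(1, 3) = S,  3 = 3,  3 = 3.
Bind S := plus(1, 3); substituting into the one remaining equation that mentions S gives: q(branch(Y2, plus(plus(1, 3), q(3)), 1)) = q(branch(X2, Y2, 3)). Substituting into the earlier binding gives Y := plus(branch(X2, Y2, Y2), plus(1, 3)).
Delete trivial equation 3 = 3.
Delete trivial equation 3 = 3.
Decompose q/1: branch(Y2, plus(plus(1, 3), q(3)), 1) = branch(X2, Y2, 3).
Decompose branch/3: Y2 = X2,  plus(plus(1, 3), q(3)) = Y2,  1 = 3.
Bind Y2 := X2; substituting into the one remaining equation that mentions Y2 gives: plus(plus(1, 3), q(3)) = X2. Substituting into the earlier binding gives Y := plus(branch(X2, X2, X2), plus(1, 3)).
Bind X2 := plus(plus(1, 3), q(3)); no other remaining equation mentions X2. Substituting into the earlier bindings gives Y := plus(branch(plus(plus(1, 3), q(3)), plus(plus(1, 3), q(3)), plus(plus(1, 3), q(3))), plus(1, 3)), Y2 := plus(plus(1, 3), q(3)).
Clash: constants 1 and 3 differ; no unifier exists.

NO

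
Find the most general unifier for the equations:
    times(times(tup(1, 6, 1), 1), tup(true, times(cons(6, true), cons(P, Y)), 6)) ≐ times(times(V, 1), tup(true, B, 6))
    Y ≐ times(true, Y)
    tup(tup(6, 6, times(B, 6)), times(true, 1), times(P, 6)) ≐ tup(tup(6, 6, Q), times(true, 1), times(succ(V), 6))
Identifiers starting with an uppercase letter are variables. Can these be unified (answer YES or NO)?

NO

Decompose times/2: times(tup(1, 6, 1), 1) ≐ times(V, 1),  tup(true, times(cons(6, true), cons(P, Y)), 6) ≐ tup(true, B, 6).
Decompose times/2: tup(1, 6, 1) ≐ V,  1 ≐ 1.
Bind V := tup(1, 6, 1); substituting into the one remaining equation that mentions V gives: tup(tup(6, 6, times(B, 6)), times(true, 1), times(P, 6)) ≐ tup(tup(6, 6, Q), times(true, 1), times(succ(tup(1, 6, 1)), 6)).
Delete trivial equation 1 ≐ 1.
Decompose tup/3: true ≐ true,  times(cons(6, true), cons(P, Y)) ≐ B,  6 ≐ 6.
Delete trivial equation true ≐ true.
Bind B := times(cons(6, true), cons(P, Y)); substituting into the one remaining equation that mentions B gives: tup(tup(6, 6, times(times(cons(6, true), cons(P, Y)), 6)), times(true, 1), times(P, 6)) ≐ tup(tup(6, 6, Q), times(true, 1), times(succ(tup(1, 6, 1)), 6)).
Delete trivial equation 6 ≐ 6.
Occurs check fails: Y occurs in times(true, Y); the equation Y ≐ times(true, Y) has no finite solution.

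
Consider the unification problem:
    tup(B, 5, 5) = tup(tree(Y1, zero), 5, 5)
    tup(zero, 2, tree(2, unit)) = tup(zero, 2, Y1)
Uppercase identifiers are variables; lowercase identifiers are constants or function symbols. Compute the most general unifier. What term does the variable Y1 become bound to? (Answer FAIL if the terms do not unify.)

tree(2, unit)

Decompose tup/3: B = tree(Y1, zero),  5 = 5,  5 = 5.
Bind B := tree(Y1, zero); no other remaining equation mentions B.
Delete trivial equation 5 = 5.
Delete trivial equation 5 = 5.
Decompose tup/3: zero = zero,  2 = 2,  tree(2, unit) = Y1.
Delete trivial equation zero = zero.
Delete trivial equation 2 = 2.
Bind Y1 := tree(2, unit). Substituting into the earlier binding gives B := tree(tree(2, unit), zero).
MGU = { B ↦ tree(tree(2, unit), zero), Y1 ↦ tree(2, unit) }, so Y1 ↦ tree(2, unit).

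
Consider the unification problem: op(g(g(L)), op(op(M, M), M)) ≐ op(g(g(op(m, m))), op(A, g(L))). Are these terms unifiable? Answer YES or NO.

YES

Decompose op/2: g(g(L)) ≐ g(g(op(m, m))),  op(op(M, M), M) ≐ op(A, g(L)).
Decompose g/1: g(L) ≐ g(op(m, m)).
Decompose g/1: L ≐ op(m, m).
Bind L := op(m, m); substituting into the remaining equation gives: op(op(M, M), M) ≐ op(A, g(op(m, m))).
Decompose op/2: op(M, M) ≐ A,  M ≐ g(op(m, m)).
Bind A := op(M, M); no other remaining equation mentions A.
Bind M := g(op(m, m)). Substituting into the earlier binding gives A := op(g(op(m, m)), g(op(m, m))).
No equations remain and no clash or occurs-check failure arose, so a unifier exists.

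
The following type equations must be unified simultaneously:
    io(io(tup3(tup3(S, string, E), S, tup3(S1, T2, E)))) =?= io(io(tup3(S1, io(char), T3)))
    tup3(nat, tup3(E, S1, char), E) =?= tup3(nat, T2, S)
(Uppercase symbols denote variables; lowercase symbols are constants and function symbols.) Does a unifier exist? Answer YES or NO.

Decompose io/1: io(tup3(tup3(S, string, E), S, tup3(S1, T2, E))) =?= io(tup3(S1, io(char), T3)).
Decompose io/1: tup3(tup3(S, string, E), S, tup3(S1, T2, E)) =?= tup3(S1, io(char), T3).
Decompose tup3/3: tup3(S, string, E) =?= S1,  S =?= io(char),  tup3(S1, T2, E) =?= T3.
Bind S1 := tup3(S, string, E); substituting into the 2 remaining equations that mention S1 gives: tup3(tup3(S, string, E), T2, E) =?= T3,  tup3(nat, tup3(E, tup3(S, string, E), char), E) =?= tup3(nat, T2, S).
Bind S := io(char); substituting into the remaining equations gives: tup3(tup3(io(char), string, E), T2, E) =?= T3,  tup3(nat, tup3(E, tup3(io(char), string, E), char), E) =?= tup3(nat, T2, io(char)). Substituting into the earlier binding gives S1 := tup3(io(char), string, E).
Bind T3 := tup3(tup3(io(char), string, E), T2, E); no other remaining equation mentions T3.
Decompose tup3/3: nat =?= nat,  tup3(E, tup3(io(char), string, E), char) =?= T2,  E =?= io(char).
Delete trivial equation nat =?= nat.
Bind T2 := tup3(E, tup3(io(char), string, E), char); no other remaining equation mentions T2. Substituting into the earlier binding gives T3 := tup3(tup3(io(char), string, E), tup3(E, tup3(io(char), string, E), char), E).
Bind E := io(char). Substituting into the earlier bindings gives S1 := tup3(io(char), string, io(char)), T3 := tup3(tup3(io(char), string, io(char)), tup3(io(char), tup3(io(char), string, io(char)), char), io(char)), T2 := tup3(io(char), tup3(io(char), string, io(char)), char).
No equations remain and no clash or occurs-check failure arose, so a unifier exists.

YES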